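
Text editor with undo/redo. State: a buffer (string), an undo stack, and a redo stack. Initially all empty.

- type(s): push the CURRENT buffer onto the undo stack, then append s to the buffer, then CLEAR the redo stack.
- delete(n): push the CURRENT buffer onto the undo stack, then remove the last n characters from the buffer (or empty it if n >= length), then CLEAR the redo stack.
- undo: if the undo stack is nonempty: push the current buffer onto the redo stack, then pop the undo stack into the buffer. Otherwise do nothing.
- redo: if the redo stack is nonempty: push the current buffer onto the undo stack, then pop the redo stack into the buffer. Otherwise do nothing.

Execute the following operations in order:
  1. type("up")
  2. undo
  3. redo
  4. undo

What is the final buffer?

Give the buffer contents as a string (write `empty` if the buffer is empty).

After op 1 (type): buf='up' undo_depth=1 redo_depth=0
After op 2 (undo): buf='(empty)' undo_depth=0 redo_depth=1
After op 3 (redo): buf='up' undo_depth=1 redo_depth=0
After op 4 (undo): buf='(empty)' undo_depth=0 redo_depth=1

Answer: empty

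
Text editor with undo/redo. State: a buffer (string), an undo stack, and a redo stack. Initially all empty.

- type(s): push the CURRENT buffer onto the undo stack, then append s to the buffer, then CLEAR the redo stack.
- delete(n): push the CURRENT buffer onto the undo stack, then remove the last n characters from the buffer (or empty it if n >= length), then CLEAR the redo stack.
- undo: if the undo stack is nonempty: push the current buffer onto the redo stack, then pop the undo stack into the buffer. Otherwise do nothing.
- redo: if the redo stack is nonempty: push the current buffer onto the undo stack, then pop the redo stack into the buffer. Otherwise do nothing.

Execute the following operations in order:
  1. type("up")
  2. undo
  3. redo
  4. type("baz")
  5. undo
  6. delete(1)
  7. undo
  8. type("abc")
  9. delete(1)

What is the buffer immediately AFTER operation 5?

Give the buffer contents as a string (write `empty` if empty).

Answer: up

Derivation:
After op 1 (type): buf='up' undo_depth=1 redo_depth=0
After op 2 (undo): buf='(empty)' undo_depth=0 redo_depth=1
After op 3 (redo): buf='up' undo_depth=1 redo_depth=0
After op 4 (type): buf='upbaz' undo_depth=2 redo_depth=0
After op 5 (undo): buf='up' undo_depth=1 redo_depth=1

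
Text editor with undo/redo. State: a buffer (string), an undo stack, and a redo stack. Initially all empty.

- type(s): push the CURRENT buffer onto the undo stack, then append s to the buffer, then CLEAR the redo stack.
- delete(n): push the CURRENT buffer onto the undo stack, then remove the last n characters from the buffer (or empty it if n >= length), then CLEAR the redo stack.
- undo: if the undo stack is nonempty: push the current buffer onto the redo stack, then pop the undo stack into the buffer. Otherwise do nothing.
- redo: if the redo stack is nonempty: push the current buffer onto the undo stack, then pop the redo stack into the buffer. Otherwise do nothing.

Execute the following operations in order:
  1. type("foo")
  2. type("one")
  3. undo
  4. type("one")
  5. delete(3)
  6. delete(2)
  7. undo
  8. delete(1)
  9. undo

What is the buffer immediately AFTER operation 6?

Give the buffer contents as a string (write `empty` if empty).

Answer: f

Derivation:
After op 1 (type): buf='foo' undo_depth=1 redo_depth=0
After op 2 (type): buf='fooone' undo_depth=2 redo_depth=0
After op 3 (undo): buf='foo' undo_depth=1 redo_depth=1
After op 4 (type): buf='fooone' undo_depth=2 redo_depth=0
After op 5 (delete): buf='foo' undo_depth=3 redo_depth=0
After op 6 (delete): buf='f' undo_depth=4 redo_depth=0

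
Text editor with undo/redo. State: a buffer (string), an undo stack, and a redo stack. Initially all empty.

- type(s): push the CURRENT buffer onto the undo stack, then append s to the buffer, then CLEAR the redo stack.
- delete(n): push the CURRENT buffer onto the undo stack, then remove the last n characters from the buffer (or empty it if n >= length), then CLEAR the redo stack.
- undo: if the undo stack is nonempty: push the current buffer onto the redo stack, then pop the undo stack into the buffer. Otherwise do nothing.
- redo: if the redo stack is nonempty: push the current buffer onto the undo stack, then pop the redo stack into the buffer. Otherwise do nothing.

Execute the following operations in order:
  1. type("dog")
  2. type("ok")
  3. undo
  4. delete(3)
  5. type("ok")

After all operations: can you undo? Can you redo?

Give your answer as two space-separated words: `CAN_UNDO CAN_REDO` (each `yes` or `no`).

Answer: yes no

Derivation:
After op 1 (type): buf='dog' undo_depth=1 redo_depth=0
After op 2 (type): buf='dogok' undo_depth=2 redo_depth=0
After op 3 (undo): buf='dog' undo_depth=1 redo_depth=1
After op 4 (delete): buf='(empty)' undo_depth=2 redo_depth=0
After op 5 (type): buf='ok' undo_depth=3 redo_depth=0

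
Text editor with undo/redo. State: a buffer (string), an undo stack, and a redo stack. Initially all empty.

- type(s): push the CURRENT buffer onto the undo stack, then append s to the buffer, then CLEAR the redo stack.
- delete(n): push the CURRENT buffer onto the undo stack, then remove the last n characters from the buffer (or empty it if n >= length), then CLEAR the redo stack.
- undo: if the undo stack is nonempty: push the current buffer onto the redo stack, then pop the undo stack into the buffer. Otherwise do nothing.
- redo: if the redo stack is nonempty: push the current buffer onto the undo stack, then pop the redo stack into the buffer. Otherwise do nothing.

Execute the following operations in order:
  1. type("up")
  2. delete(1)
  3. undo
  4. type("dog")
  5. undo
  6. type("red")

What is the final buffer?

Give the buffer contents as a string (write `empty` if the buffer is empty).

After op 1 (type): buf='up' undo_depth=1 redo_depth=0
After op 2 (delete): buf='u' undo_depth=2 redo_depth=0
After op 3 (undo): buf='up' undo_depth=1 redo_depth=1
After op 4 (type): buf='updog' undo_depth=2 redo_depth=0
After op 5 (undo): buf='up' undo_depth=1 redo_depth=1
After op 6 (type): buf='upred' undo_depth=2 redo_depth=0

Answer: upred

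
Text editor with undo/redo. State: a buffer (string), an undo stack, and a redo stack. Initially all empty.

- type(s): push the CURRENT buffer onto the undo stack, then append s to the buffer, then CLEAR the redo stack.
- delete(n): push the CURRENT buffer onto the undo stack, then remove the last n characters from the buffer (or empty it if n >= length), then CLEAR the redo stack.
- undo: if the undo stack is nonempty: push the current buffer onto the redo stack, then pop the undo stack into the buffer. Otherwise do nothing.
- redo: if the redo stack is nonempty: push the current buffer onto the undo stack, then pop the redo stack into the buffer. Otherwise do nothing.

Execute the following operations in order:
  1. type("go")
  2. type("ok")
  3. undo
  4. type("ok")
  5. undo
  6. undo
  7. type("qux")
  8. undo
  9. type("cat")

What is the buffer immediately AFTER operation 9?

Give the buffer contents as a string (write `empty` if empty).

After op 1 (type): buf='go' undo_depth=1 redo_depth=0
After op 2 (type): buf='gook' undo_depth=2 redo_depth=0
After op 3 (undo): buf='go' undo_depth=1 redo_depth=1
After op 4 (type): buf='gook' undo_depth=2 redo_depth=0
After op 5 (undo): buf='go' undo_depth=1 redo_depth=1
After op 6 (undo): buf='(empty)' undo_depth=0 redo_depth=2
After op 7 (type): buf='qux' undo_depth=1 redo_depth=0
After op 8 (undo): buf='(empty)' undo_depth=0 redo_depth=1
After op 9 (type): buf='cat' undo_depth=1 redo_depth=0

Answer: cat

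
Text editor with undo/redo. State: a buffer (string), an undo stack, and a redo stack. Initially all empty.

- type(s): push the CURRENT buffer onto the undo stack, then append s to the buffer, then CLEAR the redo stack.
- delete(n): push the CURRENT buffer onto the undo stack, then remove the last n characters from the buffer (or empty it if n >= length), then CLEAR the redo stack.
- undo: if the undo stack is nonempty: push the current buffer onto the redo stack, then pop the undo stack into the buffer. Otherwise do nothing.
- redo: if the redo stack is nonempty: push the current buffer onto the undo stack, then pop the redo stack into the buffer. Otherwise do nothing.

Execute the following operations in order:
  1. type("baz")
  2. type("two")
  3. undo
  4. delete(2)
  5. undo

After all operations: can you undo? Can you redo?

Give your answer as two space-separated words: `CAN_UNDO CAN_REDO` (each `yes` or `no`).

Answer: yes yes

Derivation:
After op 1 (type): buf='baz' undo_depth=1 redo_depth=0
After op 2 (type): buf='baztwo' undo_depth=2 redo_depth=0
After op 3 (undo): buf='baz' undo_depth=1 redo_depth=1
After op 4 (delete): buf='b' undo_depth=2 redo_depth=0
After op 5 (undo): buf='baz' undo_depth=1 redo_depth=1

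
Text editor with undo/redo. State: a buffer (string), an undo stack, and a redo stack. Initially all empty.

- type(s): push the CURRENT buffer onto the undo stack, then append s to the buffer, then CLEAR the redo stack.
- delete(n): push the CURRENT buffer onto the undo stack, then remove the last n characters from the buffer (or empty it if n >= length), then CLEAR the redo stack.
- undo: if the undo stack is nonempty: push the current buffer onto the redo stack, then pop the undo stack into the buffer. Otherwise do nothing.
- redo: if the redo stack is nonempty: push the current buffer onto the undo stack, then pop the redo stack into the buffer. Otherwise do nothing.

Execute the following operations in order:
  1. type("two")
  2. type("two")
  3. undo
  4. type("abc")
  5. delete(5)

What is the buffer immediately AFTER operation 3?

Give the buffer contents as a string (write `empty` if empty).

After op 1 (type): buf='two' undo_depth=1 redo_depth=0
After op 2 (type): buf='twotwo' undo_depth=2 redo_depth=0
After op 3 (undo): buf='two' undo_depth=1 redo_depth=1

Answer: two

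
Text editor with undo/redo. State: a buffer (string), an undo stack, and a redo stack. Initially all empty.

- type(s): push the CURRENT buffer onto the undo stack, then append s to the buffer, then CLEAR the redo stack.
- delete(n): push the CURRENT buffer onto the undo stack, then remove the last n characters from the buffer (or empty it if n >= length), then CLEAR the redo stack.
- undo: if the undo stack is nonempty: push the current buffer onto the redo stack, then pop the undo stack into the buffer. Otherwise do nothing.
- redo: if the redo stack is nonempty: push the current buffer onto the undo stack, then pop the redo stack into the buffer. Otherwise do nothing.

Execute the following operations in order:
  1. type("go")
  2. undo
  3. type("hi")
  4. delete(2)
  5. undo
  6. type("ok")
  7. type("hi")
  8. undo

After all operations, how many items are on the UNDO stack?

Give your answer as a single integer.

Answer: 2

Derivation:
After op 1 (type): buf='go' undo_depth=1 redo_depth=0
After op 2 (undo): buf='(empty)' undo_depth=0 redo_depth=1
After op 3 (type): buf='hi' undo_depth=1 redo_depth=0
After op 4 (delete): buf='(empty)' undo_depth=2 redo_depth=0
After op 5 (undo): buf='hi' undo_depth=1 redo_depth=1
After op 6 (type): buf='hiok' undo_depth=2 redo_depth=0
After op 7 (type): buf='hiokhi' undo_depth=3 redo_depth=0
After op 8 (undo): buf='hiok' undo_depth=2 redo_depth=1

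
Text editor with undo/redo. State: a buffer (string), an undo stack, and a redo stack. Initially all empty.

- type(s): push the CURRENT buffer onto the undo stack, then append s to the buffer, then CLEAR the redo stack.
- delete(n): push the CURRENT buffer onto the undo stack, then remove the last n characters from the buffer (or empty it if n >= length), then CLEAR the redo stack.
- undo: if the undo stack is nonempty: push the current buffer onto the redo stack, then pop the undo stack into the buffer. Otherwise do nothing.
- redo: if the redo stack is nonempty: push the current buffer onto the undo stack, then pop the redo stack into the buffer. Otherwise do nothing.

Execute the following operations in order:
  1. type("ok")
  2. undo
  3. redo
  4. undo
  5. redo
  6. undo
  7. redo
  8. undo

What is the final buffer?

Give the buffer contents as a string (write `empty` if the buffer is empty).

After op 1 (type): buf='ok' undo_depth=1 redo_depth=0
After op 2 (undo): buf='(empty)' undo_depth=0 redo_depth=1
After op 3 (redo): buf='ok' undo_depth=1 redo_depth=0
After op 4 (undo): buf='(empty)' undo_depth=0 redo_depth=1
After op 5 (redo): buf='ok' undo_depth=1 redo_depth=0
After op 6 (undo): buf='(empty)' undo_depth=0 redo_depth=1
After op 7 (redo): buf='ok' undo_depth=1 redo_depth=0
After op 8 (undo): buf='(empty)' undo_depth=0 redo_depth=1

Answer: empty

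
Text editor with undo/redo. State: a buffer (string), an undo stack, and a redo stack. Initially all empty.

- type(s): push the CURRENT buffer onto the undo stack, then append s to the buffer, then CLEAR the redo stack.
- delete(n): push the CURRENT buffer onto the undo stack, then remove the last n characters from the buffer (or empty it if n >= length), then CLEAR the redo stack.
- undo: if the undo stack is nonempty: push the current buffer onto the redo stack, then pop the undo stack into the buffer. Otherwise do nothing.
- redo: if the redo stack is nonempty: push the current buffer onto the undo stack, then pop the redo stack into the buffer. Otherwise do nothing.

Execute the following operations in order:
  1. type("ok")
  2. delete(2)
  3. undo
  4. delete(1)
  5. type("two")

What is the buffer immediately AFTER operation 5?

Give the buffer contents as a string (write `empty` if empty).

Answer: otwo

Derivation:
After op 1 (type): buf='ok' undo_depth=1 redo_depth=0
After op 2 (delete): buf='(empty)' undo_depth=2 redo_depth=0
After op 3 (undo): buf='ok' undo_depth=1 redo_depth=1
After op 4 (delete): buf='o' undo_depth=2 redo_depth=0
After op 5 (type): buf='otwo' undo_depth=3 redo_depth=0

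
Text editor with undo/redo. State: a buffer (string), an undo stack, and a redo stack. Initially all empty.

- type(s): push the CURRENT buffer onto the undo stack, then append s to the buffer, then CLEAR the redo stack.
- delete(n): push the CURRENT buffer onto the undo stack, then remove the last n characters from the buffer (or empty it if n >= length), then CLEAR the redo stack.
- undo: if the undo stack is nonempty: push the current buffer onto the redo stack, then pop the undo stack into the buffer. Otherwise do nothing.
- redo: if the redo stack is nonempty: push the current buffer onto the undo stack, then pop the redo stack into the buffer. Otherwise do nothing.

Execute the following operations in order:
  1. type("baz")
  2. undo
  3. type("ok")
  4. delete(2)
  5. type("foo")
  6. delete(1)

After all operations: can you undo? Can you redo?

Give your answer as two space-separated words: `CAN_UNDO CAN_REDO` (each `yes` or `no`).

After op 1 (type): buf='baz' undo_depth=1 redo_depth=0
After op 2 (undo): buf='(empty)' undo_depth=0 redo_depth=1
After op 3 (type): buf='ok' undo_depth=1 redo_depth=0
After op 4 (delete): buf='(empty)' undo_depth=2 redo_depth=0
After op 5 (type): buf='foo' undo_depth=3 redo_depth=0
After op 6 (delete): buf='fo' undo_depth=4 redo_depth=0

Answer: yes no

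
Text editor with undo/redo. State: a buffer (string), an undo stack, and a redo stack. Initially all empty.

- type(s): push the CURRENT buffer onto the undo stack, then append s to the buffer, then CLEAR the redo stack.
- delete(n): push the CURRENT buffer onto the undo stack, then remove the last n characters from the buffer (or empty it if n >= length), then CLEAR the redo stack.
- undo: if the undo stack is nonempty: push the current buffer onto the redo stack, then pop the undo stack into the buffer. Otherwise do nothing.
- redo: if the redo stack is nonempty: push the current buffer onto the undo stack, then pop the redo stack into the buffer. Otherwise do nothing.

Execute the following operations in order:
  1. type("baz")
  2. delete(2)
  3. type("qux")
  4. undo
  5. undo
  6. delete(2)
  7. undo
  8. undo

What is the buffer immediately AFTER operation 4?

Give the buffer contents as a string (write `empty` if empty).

After op 1 (type): buf='baz' undo_depth=1 redo_depth=0
After op 2 (delete): buf='b' undo_depth=2 redo_depth=0
After op 3 (type): buf='bqux' undo_depth=3 redo_depth=0
After op 4 (undo): buf='b' undo_depth=2 redo_depth=1

Answer: b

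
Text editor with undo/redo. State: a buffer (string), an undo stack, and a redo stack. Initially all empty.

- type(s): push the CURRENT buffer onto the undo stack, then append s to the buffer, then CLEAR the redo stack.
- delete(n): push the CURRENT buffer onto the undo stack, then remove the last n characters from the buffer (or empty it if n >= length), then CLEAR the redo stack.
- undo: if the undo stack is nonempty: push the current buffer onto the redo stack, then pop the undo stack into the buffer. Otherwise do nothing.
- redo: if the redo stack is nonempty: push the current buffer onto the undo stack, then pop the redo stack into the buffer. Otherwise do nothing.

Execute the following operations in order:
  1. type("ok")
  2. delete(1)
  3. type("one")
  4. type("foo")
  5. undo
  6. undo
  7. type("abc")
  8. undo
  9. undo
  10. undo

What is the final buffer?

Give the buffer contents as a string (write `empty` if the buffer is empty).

After op 1 (type): buf='ok' undo_depth=1 redo_depth=0
After op 2 (delete): buf='o' undo_depth=2 redo_depth=0
After op 3 (type): buf='oone' undo_depth=3 redo_depth=0
After op 4 (type): buf='oonefoo' undo_depth=4 redo_depth=0
After op 5 (undo): buf='oone' undo_depth=3 redo_depth=1
After op 6 (undo): buf='o' undo_depth=2 redo_depth=2
After op 7 (type): buf='oabc' undo_depth=3 redo_depth=0
After op 8 (undo): buf='o' undo_depth=2 redo_depth=1
After op 9 (undo): buf='ok' undo_depth=1 redo_depth=2
After op 10 (undo): buf='(empty)' undo_depth=0 redo_depth=3

Answer: empty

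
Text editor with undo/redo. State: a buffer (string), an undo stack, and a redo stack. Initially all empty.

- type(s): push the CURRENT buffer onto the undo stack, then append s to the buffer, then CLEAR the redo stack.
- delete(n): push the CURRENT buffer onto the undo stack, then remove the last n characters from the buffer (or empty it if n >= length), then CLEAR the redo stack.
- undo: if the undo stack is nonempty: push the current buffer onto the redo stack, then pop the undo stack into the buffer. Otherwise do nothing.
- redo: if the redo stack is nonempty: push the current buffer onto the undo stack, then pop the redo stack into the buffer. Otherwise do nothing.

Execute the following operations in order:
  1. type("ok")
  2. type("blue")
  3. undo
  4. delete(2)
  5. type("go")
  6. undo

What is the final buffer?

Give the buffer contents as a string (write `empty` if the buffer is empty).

After op 1 (type): buf='ok' undo_depth=1 redo_depth=0
After op 2 (type): buf='okblue' undo_depth=2 redo_depth=0
After op 3 (undo): buf='ok' undo_depth=1 redo_depth=1
After op 4 (delete): buf='(empty)' undo_depth=2 redo_depth=0
After op 5 (type): buf='go' undo_depth=3 redo_depth=0
After op 6 (undo): buf='(empty)' undo_depth=2 redo_depth=1

Answer: empty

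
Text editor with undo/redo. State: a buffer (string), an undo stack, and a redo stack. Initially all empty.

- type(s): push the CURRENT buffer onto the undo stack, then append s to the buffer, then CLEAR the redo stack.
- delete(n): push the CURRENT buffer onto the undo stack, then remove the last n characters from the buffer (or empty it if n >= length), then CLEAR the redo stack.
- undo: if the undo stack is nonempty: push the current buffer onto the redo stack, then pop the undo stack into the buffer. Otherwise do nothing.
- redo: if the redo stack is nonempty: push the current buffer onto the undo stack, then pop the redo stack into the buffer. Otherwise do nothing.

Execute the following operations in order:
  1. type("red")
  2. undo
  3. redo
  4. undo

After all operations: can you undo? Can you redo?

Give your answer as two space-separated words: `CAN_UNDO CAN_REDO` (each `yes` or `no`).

Answer: no yes

Derivation:
After op 1 (type): buf='red' undo_depth=1 redo_depth=0
After op 2 (undo): buf='(empty)' undo_depth=0 redo_depth=1
After op 3 (redo): buf='red' undo_depth=1 redo_depth=0
After op 4 (undo): buf='(empty)' undo_depth=0 redo_depth=1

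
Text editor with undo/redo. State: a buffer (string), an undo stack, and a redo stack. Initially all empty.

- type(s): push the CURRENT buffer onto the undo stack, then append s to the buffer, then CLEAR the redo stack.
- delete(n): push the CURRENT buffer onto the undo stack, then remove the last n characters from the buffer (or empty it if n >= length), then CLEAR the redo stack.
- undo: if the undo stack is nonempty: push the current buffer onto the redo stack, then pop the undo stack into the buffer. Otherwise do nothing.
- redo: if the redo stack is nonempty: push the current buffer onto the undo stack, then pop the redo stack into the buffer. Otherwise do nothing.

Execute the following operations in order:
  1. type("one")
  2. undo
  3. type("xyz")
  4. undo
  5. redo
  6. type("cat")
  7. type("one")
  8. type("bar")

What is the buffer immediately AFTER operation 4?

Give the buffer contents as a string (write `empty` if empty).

After op 1 (type): buf='one' undo_depth=1 redo_depth=0
After op 2 (undo): buf='(empty)' undo_depth=0 redo_depth=1
After op 3 (type): buf='xyz' undo_depth=1 redo_depth=0
After op 4 (undo): buf='(empty)' undo_depth=0 redo_depth=1

Answer: empty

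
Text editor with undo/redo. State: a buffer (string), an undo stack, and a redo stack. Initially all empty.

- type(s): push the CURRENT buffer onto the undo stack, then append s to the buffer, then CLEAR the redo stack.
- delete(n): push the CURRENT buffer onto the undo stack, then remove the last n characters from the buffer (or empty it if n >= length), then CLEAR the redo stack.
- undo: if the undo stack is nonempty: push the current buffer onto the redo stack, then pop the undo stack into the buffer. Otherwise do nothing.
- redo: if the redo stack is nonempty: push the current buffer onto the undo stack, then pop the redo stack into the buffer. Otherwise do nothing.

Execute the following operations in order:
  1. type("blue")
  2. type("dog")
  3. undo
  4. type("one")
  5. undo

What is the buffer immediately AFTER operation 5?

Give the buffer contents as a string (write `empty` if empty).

After op 1 (type): buf='blue' undo_depth=1 redo_depth=0
After op 2 (type): buf='bluedog' undo_depth=2 redo_depth=0
After op 3 (undo): buf='blue' undo_depth=1 redo_depth=1
After op 4 (type): buf='blueone' undo_depth=2 redo_depth=0
After op 5 (undo): buf='blue' undo_depth=1 redo_depth=1

Answer: blue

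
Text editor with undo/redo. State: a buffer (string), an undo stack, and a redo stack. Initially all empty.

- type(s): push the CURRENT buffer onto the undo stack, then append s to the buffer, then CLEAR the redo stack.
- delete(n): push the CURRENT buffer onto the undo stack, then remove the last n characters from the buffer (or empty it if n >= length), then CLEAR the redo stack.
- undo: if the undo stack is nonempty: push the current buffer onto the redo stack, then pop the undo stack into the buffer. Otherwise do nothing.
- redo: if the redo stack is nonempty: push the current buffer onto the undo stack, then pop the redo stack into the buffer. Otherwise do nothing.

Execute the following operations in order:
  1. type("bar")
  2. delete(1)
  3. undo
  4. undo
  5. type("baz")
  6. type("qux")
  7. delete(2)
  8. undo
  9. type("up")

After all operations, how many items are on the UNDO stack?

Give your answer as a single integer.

Answer: 3

Derivation:
After op 1 (type): buf='bar' undo_depth=1 redo_depth=0
After op 2 (delete): buf='ba' undo_depth=2 redo_depth=0
After op 3 (undo): buf='bar' undo_depth=1 redo_depth=1
After op 4 (undo): buf='(empty)' undo_depth=0 redo_depth=2
After op 5 (type): buf='baz' undo_depth=1 redo_depth=0
After op 6 (type): buf='bazqux' undo_depth=2 redo_depth=0
After op 7 (delete): buf='bazq' undo_depth=3 redo_depth=0
After op 8 (undo): buf='bazqux' undo_depth=2 redo_depth=1
After op 9 (type): buf='bazquxup' undo_depth=3 redo_depth=0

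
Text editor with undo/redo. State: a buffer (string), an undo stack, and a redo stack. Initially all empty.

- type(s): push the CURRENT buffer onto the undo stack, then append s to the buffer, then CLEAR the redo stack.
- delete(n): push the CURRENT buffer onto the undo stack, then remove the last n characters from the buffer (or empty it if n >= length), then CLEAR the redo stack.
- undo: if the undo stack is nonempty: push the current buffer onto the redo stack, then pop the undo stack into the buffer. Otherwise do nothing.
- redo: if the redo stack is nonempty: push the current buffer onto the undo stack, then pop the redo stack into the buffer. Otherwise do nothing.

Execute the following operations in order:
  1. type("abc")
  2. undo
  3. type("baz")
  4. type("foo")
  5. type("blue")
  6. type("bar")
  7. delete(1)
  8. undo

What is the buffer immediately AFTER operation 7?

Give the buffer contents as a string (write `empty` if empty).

Answer: bazfooblueba

Derivation:
After op 1 (type): buf='abc' undo_depth=1 redo_depth=0
After op 2 (undo): buf='(empty)' undo_depth=0 redo_depth=1
After op 3 (type): buf='baz' undo_depth=1 redo_depth=0
After op 4 (type): buf='bazfoo' undo_depth=2 redo_depth=0
After op 5 (type): buf='bazfooblue' undo_depth=3 redo_depth=0
After op 6 (type): buf='bazfoobluebar' undo_depth=4 redo_depth=0
After op 7 (delete): buf='bazfooblueba' undo_depth=5 redo_depth=0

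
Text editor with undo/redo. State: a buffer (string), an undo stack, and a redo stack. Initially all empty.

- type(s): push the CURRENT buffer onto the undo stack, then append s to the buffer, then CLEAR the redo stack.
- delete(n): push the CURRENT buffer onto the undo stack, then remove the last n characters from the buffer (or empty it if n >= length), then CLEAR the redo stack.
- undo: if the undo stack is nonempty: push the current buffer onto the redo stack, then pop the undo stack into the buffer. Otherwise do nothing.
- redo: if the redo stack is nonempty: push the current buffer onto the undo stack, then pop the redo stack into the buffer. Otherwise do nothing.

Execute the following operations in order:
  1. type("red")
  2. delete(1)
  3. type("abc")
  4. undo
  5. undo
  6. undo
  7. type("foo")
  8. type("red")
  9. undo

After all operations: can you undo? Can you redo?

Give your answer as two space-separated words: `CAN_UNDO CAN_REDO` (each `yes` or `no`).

After op 1 (type): buf='red' undo_depth=1 redo_depth=0
After op 2 (delete): buf='re' undo_depth=2 redo_depth=0
After op 3 (type): buf='reabc' undo_depth=3 redo_depth=0
After op 4 (undo): buf='re' undo_depth=2 redo_depth=1
After op 5 (undo): buf='red' undo_depth=1 redo_depth=2
After op 6 (undo): buf='(empty)' undo_depth=0 redo_depth=3
After op 7 (type): buf='foo' undo_depth=1 redo_depth=0
After op 8 (type): buf='foored' undo_depth=2 redo_depth=0
After op 9 (undo): buf='foo' undo_depth=1 redo_depth=1

Answer: yes yes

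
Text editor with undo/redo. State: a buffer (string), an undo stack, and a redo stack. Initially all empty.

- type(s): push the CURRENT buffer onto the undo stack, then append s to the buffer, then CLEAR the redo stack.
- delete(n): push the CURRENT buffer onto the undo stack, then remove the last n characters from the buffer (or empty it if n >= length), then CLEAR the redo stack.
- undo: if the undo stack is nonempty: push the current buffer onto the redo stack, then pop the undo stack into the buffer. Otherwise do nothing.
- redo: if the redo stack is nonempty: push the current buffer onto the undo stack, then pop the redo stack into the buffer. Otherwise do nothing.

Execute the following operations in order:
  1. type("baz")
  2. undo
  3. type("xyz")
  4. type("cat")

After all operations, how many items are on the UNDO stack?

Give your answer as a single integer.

Answer: 2

Derivation:
After op 1 (type): buf='baz' undo_depth=1 redo_depth=0
After op 2 (undo): buf='(empty)' undo_depth=0 redo_depth=1
After op 3 (type): buf='xyz' undo_depth=1 redo_depth=0
After op 4 (type): buf='xyzcat' undo_depth=2 redo_depth=0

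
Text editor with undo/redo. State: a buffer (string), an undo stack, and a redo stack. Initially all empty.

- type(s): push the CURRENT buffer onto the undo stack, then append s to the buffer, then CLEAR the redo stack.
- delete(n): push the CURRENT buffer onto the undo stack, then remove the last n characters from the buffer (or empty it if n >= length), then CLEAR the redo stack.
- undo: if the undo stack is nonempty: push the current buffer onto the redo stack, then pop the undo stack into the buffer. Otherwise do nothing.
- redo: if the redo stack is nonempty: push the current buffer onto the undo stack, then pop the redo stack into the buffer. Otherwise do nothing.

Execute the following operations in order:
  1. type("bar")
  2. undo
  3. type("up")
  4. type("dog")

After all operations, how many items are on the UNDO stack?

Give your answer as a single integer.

After op 1 (type): buf='bar' undo_depth=1 redo_depth=0
After op 2 (undo): buf='(empty)' undo_depth=0 redo_depth=1
After op 3 (type): buf='up' undo_depth=1 redo_depth=0
After op 4 (type): buf='updog' undo_depth=2 redo_depth=0

Answer: 2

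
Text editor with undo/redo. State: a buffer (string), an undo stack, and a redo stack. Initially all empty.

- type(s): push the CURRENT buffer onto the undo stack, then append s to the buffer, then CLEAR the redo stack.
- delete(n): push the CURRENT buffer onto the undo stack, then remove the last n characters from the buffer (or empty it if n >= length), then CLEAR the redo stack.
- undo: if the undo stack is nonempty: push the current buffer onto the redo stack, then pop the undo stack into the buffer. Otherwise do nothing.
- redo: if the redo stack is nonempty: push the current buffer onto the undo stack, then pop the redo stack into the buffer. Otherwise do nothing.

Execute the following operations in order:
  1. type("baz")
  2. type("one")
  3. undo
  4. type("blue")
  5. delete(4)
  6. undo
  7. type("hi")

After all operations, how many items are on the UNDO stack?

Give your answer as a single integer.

Answer: 3

Derivation:
After op 1 (type): buf='baz' undo_depth=1 redo_depth=0
After op 2 (type): buf='bazone' undo_depth=2 redo_depth=0
After op 3 (undo): buf='baz' undo_depth=1 redo_depth=1
After op 4 (type): buf='bazblue' undo_depth=2 redo_depth=0
After op 5 (delete): buf='baz' undo_depth=3 redo_depth=0
After op 6 (undo): buf='bazblue' undo_depth=2 redo_depth=1
After op 7 (type): buf='bazbluehi' undo_depth=3 redo_depth=0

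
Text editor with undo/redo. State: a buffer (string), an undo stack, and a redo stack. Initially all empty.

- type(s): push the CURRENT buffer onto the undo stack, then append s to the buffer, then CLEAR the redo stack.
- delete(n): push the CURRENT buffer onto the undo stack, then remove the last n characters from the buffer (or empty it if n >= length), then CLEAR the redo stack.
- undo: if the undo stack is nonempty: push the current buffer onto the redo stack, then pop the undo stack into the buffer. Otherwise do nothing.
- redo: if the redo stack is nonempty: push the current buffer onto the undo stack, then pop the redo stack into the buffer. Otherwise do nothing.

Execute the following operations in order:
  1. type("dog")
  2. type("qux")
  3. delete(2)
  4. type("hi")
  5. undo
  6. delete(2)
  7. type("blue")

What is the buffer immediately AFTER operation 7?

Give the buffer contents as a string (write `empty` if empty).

After op 1 (type): buf='dog' undo_depth=1 redo_depth=0
After op 2 (type): buf='dogqux' undo_depth=2 redo_depth=0
After op 3 (delete): buf='dogq' undo_depth=3 redo_depth=0
After op 4 (type): buf='dogqhi' undo_depth=4 redo_depth=0
After op 5 (undo): buf='dogq' undo_depth=3 redo_depth=1
After op 6 (delete): buf='do' undo_depth=4 redo_depth=0
After op 7 (type): buf='doblue' undo_depth=5 redo_depth=0

Answer: doblue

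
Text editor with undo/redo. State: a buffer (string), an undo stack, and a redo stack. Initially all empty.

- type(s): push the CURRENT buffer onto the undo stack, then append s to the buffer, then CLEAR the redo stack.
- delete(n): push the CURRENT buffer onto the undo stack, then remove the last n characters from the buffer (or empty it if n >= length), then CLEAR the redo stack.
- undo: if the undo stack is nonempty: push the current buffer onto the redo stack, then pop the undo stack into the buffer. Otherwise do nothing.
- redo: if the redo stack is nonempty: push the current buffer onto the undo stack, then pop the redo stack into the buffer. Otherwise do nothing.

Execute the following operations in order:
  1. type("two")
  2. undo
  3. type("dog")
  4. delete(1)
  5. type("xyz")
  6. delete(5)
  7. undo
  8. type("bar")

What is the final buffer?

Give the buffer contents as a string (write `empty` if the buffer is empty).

Answer: doxyzbar

Derivation:
After op 1 (type): buf='two' undo_depth=1 redo_depth=0
After op 2 (undo): buf='(empty)' undo_depth=0 redo_depth=1
After op 3 (type): buf='dog' undo_depth=1 redo_depth=0
After op 4 (delete): buf='do' undo_depth=2 redo_depth=0
After op 5 (type): buf='doxyz' undo_depth=3 redo_depth=0
After op 6 (delete): buf='(empty)' undo_depth=4 redo_depth=0
After op 7 (undo): buf='doxyz' undo_depth=3 redo_depth=1
After op 8 (type): buf='doxyzbar' undo_depth=4 redo_depth=0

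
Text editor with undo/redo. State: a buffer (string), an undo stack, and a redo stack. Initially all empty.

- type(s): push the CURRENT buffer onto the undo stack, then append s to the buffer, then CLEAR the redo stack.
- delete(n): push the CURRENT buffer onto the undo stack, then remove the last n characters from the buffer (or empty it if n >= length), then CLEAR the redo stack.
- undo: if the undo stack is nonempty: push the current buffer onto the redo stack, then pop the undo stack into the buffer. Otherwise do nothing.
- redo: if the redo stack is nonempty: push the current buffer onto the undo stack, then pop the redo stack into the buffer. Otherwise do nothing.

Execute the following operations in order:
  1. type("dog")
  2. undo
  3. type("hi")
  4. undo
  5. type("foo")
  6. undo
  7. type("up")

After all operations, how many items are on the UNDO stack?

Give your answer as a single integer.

Answer: 1

Derivation:
After op 1 (type): buf='dog' undo_depth=1 redo_depth=0
After op 2 (undo): buf='(empty)' undo_depth=0 redo_depth=1
After op 3 (type): buf='hi' undo_depth=1 redo_depth=0
After op 4 (undo): buf='(empty)' undo_depth=0 redo_depth=1
After op 5 (type): buf='foo' undo_depth=1 redo_depth=0
After op 6 (undo): buf='(empty)' undo_depth=0 redo_depth=1
After op 7 (type): buf='up' undo_depth=1 redo_depth=0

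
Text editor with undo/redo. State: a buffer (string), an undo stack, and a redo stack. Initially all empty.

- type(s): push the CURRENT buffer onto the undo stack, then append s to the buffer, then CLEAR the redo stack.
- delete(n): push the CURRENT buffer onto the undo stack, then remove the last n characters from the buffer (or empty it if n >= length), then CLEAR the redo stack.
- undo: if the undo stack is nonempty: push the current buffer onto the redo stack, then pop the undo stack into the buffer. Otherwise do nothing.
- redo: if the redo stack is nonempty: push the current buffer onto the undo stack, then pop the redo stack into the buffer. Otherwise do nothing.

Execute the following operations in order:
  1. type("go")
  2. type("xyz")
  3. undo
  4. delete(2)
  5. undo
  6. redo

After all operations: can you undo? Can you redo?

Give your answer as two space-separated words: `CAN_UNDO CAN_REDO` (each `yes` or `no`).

After op 1 (type): buf='go' undo_depth=1 redo_depth=0
After op 2 (type): buf='goxyz' undo_depth=2 redo_depth=0
After op 3 (undo): buf='go' undo_depth=1 redo_depth=1
After op 4 (delete): buf='(empty)' undo_depth=2 redo_depth=0
After op 5 (undo): buf='go' undo_depth=1 redo_depth=1
After op 6 (redo): buf='(empty)' undo_depth=2 redo_depth=0

Answer: yes no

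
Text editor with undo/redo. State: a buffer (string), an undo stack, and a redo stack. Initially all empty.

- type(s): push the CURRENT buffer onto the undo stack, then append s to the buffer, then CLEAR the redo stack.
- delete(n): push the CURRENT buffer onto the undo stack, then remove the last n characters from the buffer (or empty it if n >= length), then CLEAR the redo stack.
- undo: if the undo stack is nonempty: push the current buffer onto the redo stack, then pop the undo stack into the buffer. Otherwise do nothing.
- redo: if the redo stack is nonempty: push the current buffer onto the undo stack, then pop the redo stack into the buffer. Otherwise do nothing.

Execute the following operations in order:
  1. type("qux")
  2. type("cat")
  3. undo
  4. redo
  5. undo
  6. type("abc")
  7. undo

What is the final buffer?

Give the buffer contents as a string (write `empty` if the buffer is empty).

Answer: qux

Derivation:
After op 1 (type): buf='qux' undo_depth=1 redo_depth=0
After op 2 (type): buf='quxcat' undo_depth=2 redo_depth=0
After op 3 (undo): buf='qux' undo_depth=1 redo_depth=1
After op 4 (redo): buf='quxcat' undo_depth=2 redo_depth=0
After op 5 (undo): buf='qux' undo_depth=1 redo_depth=1
After op 6 (type): buf='quxabc' undo_depth=2 redo_depth=0
After op 7 (undo): buf='qux' undo_depth=1 redo_depth=1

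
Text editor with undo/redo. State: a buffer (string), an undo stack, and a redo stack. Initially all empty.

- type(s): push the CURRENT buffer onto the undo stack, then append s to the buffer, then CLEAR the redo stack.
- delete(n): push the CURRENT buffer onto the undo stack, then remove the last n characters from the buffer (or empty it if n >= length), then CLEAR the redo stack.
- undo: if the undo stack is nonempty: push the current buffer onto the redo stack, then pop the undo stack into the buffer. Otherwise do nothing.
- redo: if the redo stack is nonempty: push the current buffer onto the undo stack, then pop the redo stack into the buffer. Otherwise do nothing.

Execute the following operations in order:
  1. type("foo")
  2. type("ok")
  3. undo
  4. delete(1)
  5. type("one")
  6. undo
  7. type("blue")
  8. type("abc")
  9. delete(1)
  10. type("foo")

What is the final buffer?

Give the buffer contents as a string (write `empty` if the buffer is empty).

Answer: foblueabfoo

Derivation:
After op 1 (type): buf='foo' undo_depth=1 redo_depth=0
After op 2 (type): buf='foook' undo_depth=2 redo_depth=0
After op 3 (undo): buf='foo' undo_depth=1 redo_depth=1
After op 4 (delete): buf='fo' undo_depth=2 redo_depth=0
After op 5 (type): buf='foone' undo_depth=3 redo_depth=0
After op 6 (undo): buf='fo' undo_depth=2 redo_depth=1
After op 7 (type): buf='foblue' undo_depth=3 redo_depth=0
After op 8 (type): buf='foblueabc' undo_depth=4 redo_depth=0
After op 9 (delete): buf='foblueab' undo_depth=5 redo_depth=0
After op 10 (type): buf='foblueabfoo' undo_depth=6 redo_depth=0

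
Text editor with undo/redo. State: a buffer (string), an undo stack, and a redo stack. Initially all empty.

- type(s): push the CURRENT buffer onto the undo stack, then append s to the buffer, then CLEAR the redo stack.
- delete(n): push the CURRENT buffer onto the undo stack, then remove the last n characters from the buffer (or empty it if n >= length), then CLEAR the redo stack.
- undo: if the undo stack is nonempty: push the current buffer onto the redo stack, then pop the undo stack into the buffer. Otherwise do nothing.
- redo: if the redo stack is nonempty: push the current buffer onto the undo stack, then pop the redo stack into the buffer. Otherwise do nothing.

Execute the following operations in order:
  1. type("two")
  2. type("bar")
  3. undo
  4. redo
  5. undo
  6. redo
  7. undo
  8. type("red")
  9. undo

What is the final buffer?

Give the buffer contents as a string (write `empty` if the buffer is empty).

Answer: two

Derivation:
After op 1 (type): buf='two' undo_depth=1 redo_depth=0
After op 2 (type): buf='twobar' undo_depth=2 redo_depth=0
After op 3 (undo): buf='two' undo_depth=1 redo_depth=1
After op 4 (redo): buf='twobar' undo_depth=2 redo_depth=0
After op 5 (undo): buf='two' undo_depth=1 redo_depth=1
After op 6 (redo): buf='twobar' undo_depth=2 redo_depth=0
After op 7 (undo): buf='two' undo_depth=1 redo_depth=1
After op 8 (type): buf='twored' undo_depth=2 redo_depth=0
After op 9 (undo): buf='two' undo_depth=1 redo_depth=1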